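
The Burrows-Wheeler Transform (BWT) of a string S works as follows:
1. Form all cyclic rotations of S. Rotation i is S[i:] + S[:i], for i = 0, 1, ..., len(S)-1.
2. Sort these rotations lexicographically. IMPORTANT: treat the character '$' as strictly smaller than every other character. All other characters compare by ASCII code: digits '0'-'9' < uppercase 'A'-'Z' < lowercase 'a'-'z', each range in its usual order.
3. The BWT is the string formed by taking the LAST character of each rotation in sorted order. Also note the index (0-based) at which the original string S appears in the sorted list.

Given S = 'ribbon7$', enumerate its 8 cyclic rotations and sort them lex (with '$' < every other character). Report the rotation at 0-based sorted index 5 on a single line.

All 8 rotations (rotation i = S[i:]+S[:i]):
  rot[0] = ribbon7$
  rot[1] = ibbon7$r
  rot[2] = bbon7$ri
  rot[3] = bon7$rib
  rot[4] = on7$ribb
  rot[5] = n7$ribbo
  rot[6] = 7$ribbon
  rot[7] = $ribbon7
Sorted (with $ < everything):
  sorted[0] = $ribbon7
  sorted[1] = 7$ribbon
  sorted[2] = bbon7$ri
  sorted[3] = bon7$rib
  sorted[4] = ibbon7$r
  sorted[5] = n7$ribbo
  sorted[6] = on7$ribb
  sorted[7] = ribbon7$
sorted[5] = n7$ribbo

Answer: n7$ribbo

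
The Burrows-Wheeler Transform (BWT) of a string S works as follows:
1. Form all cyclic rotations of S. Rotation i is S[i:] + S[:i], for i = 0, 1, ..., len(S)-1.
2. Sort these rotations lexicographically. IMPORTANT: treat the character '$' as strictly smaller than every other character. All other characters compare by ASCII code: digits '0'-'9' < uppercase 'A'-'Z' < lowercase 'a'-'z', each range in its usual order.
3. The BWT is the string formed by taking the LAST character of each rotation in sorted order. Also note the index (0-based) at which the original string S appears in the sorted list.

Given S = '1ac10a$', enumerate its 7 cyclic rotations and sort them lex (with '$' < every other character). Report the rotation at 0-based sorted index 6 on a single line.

All 7 rotations (rotation i = S[i:]+S[:i]):
  rot[0] = 1ac10a$
  rot[1] = ac10a$1
  rot[2] = c10a$1a
  rot[3] = 10a$1ac
  rot[4] = 0a$1ac1
  rot[5] = a$1ac10
  rot[6] = $1ac10a
Sorted (with $ < everything):
  sorted[0] = $1ac10a
  sorted[1] = 0a$1ac1
  sorted[2] = 10a$1ac
  sorted[3] = 1ac10a$
  sorted[4] = a$1ac10
  sorted[5] = ac10a$1
  sorted[6] = c10a$1a
sorted[6] = c10a$1a

Answer: c10a$1a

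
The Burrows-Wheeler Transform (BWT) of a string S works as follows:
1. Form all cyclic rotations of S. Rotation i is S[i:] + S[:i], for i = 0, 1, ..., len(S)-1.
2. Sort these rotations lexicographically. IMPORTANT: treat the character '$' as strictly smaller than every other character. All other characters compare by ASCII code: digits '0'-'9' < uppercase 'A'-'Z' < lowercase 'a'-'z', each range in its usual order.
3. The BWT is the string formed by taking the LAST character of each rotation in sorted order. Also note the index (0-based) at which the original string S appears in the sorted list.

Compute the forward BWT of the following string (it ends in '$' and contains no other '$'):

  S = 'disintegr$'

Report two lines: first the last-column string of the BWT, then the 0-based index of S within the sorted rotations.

Answer: r$tesdigin
1

Derivation:
All 10 rotations (rotation i = S[i:]+S[:i]):
  rot[0] = disintegr$
  rot[1] = isintegr$d
  rot[2] = sintegr$di
  rot[3] = integr$dis
  rot[4] = ntegr$disi
  rot[5] = tegr$disin
  rot[6] = egr$disint
  rot[7] = gr$disinte
  rot[8] = r$disinteg
  rot[9] = $disintegr
Sorted (with $ < everything):
  sorted[0] = $disintegr  (last char: 'r')
  sorted[1] = disintegr$  (last char: '$')
  sorted[2] = egr$disint  (last char: 't')
  sorted[3] = gr$disinte  (last char: 'e')
  sorted[4] = integr$dis  (last char: 's')
  sorted[5] = isintegr$d  (last char: 'd')
  sorted[6] = ntegr$disi  (last char: 'i')
  sorted[7] = r$disinteg  (last char: 'g')
  sorted[8] = sintegr$di  (last char: 'i')
  sorted[9] = tegr$disin  (last char: 'n')
Last column: r$tesdigin
Original string S is at sorted index 1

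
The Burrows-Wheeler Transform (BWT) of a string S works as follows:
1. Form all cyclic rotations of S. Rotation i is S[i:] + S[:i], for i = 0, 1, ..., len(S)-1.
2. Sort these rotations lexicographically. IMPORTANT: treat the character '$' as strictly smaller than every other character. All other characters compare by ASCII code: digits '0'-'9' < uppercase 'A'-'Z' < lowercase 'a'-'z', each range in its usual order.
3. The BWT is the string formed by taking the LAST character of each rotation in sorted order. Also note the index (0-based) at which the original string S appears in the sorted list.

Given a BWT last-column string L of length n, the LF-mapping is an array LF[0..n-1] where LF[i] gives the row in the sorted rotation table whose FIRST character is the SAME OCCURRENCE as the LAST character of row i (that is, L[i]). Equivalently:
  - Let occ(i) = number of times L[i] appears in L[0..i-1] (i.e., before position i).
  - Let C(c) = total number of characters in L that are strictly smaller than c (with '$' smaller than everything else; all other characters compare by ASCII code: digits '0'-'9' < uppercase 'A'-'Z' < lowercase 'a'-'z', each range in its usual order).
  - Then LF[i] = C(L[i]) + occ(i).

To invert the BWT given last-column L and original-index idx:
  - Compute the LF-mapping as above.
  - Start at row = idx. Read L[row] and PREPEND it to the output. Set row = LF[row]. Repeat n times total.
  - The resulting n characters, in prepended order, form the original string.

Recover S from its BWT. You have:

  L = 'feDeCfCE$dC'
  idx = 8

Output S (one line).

Answer: eCfEeCDCdf$

Derivation:
LF mapping: 9 7 4 8 1 10 2 5 0 6 3
Walk LF starting at row 8, prepending L[row]:
  step 1: row=8, L[8]='$', prepend. Next row=LF[8]=0
  step 2: row=0, L[0]='f', prepend. Next row=LF[0]=9
  step 3: row=9, L[9]='d', prepend. Next row=LF[9]=6
  step 4: row=6, L[6]='C', prepend. Next row=LF[6]=2
  step 5: row=2, L[2]='D', prepend. Next row=LF[2]=4
  step 6: row=4, L[4]='C', prepend. Next row=LF[4]=1
  step 7: row=1, L[1]='e', prepend. Next row=LF[1]=7
  step 8: row=7, L[7]='E', prepend. Next row=LF[7]=5
  step 9: row=5, L[5]='f', prepend. Next row=LF[5]=10
  step 10: row=10, L[10]='C', prepend. Next row=LF[10]=3
  step 11: row=3, L[3]='e', prepend. Next row=LF[3]=8
Reversed output: eCfEeCDCdf$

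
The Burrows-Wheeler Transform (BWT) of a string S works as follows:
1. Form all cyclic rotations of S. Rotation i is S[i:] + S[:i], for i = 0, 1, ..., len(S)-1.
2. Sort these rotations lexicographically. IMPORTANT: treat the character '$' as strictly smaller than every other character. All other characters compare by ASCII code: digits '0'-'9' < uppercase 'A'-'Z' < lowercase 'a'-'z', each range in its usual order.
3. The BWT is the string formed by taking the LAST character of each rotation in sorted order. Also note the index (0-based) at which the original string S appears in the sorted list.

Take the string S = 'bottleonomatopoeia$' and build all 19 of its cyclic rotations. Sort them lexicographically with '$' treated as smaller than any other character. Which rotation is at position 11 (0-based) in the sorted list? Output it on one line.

All 19 rotations (rotation i = S[i:]+S[:i]):
  rot[0] = bottleonomatopoeia$
  rot[1] = ottleonomatopoeia$b
  rot[2] = ttleonomatopoeia$bo
  rot[3] = tleonomatopoeia$bot
  rot[4] = leonomatopoeia$bott
  rot[5] = eonomatopoeia$bottl
  rot[6] = onomatopoeia$bottle
  rot[7] = nomatopoeia$bottleo
  rot[8] = omatopoeia$bottleon
  rot[9] = matopoeia$bottleono
  rot[10] = atopoeia$bottleonom
  rot[11] = topoeia$bottleonoma
  rot[12] = opoeia$bottleonomat
  rot[13] = poeia$bottleonomato
  rot[14] = oeia$bottleonomatop
  rot[15] = eia$bottleonomatopo
  rot[16] = ia$bottleonomatopoe
  rot[17] = a$bottleonomatopoei
  rot[18] = $bottleonomatopoeia
Sorted (with $ < everything):
  sorted[0] = $bottleonomatopoeia
  sorted[1] = a$bottleonomatopoei
  sorted[2] = atopoeia$bottleonom
  sorted[3] = bottleonomatopoeia$
  sorted[4] = eia$bottleonomatopo
  sorted[5] = eonomatopoeia$bottl
  sorted[6] = ia$bottleonomatopoe
  sorted[7] = leonomatopoeia$bott
  sorted[8] = matopoeia$bottleono
  sorted[9] = nomatopoeia$bottleo
  sorted[10] = oeia$bottleonomatop
  sorted[11] = omatopoeia$bottleon
  sorted[12] = onomatopoeia$bottle
  sorted[13] = opoeia$bottleonomat
  sorted[14] = ottleonomatopoeia$b
  sorted[15] = poeia$bottleonomato
  sorted[16] = tleonomatopoeia$bot
  sorted[17] = topoeia$bottleonoma
  sorted[18] = ttleonomatopoeia$bo
sorted[11] = omatopoeia$bottleon

Answer: omatopoeia$bottleon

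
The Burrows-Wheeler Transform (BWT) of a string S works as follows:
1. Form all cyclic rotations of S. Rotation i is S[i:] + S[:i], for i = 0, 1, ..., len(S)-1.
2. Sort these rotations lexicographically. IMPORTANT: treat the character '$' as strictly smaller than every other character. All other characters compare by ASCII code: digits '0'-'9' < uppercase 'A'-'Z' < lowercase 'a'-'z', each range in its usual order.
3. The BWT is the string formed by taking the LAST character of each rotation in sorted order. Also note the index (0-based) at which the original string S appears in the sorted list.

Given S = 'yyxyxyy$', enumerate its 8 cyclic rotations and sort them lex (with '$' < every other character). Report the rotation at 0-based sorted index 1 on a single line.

All 8 rotations (rotation i = S[i:]+S[:i]):
  rot[0] = yyxyxyy$
  rot[1] = yxyxyy$y
  rot[2] = xyxyy$yy
  rot[3] = yxyy$yyx
  rot[4] = xyy$yyxy
  rot[5] = yy$yyxyx
  rot[6] = y$yyxyxy
  rot[7] = $yyxyxyy
Sorted (with $ < everything):
  sorted[0] = $yyxyxyy
  sorted[1] = xyxyy$yy
  sorted[2] = xyy$yyxy
  sorted[3] = y$yyxyxy
  sorted[4] = yxyxyy$y
  sorted[5] = yxyy$yyx
  sorted[6] = yy$yyxyx
  sorted[7] = yyxyxyy$
sorted[1] = xyxyy$yy

Answer: xyxyy$yy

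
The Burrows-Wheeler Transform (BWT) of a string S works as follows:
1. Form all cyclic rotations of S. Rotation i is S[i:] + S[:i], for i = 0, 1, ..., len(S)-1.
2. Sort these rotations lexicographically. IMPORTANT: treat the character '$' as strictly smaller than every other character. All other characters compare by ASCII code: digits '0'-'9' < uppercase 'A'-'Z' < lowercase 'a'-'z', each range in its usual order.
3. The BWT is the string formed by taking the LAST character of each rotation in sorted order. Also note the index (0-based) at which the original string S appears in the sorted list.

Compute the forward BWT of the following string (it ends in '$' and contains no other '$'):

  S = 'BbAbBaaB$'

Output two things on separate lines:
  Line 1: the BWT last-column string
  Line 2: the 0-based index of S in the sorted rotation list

Answer: Bbab$aBBA
4

Derivation:
All 9 rotations (rotation i = S[i:]+S[:i]):
  rot[0] = BbAbBaaB$
  rot[1] = bAbBaaB$B
  rot[2] = AbBaaB$Bb
  rot[3] = bBaaB$BbA
  rot[4] = BaaB$BbAb
  rot[5] = aaB$BbAbB
  rot[6] = aB$BbAbBa
  rot[7] = B$BbAbBaa
  rot[8] = $BbAbBaaB
Sorted (with $ < everything):
  sorted[0] = $BbAbBaaB  (last char: 'B')
  sorted[1] = AbBaaB$Bb  (last char: 'b')
  sorted[2] = B$BbAbBaa  (last char: 'a')
  sorted[3] = BaaB$BbAb  (last char: 'b')
  sorted[4] = BbAbBaaB$  (last char: '$')
  sorted[5] = aB$BbAbBa  (last char: 'a')
  sorted[6] = aaB$BbAbB  (last char: 'B')
  sorted[7] = bAbBaaB$B  (last char: 'B')
  sorted[8] = bBaaB$BbA  (last char: 'A')
Last column: Bbab$aBBA
Original string S is at sorted index 4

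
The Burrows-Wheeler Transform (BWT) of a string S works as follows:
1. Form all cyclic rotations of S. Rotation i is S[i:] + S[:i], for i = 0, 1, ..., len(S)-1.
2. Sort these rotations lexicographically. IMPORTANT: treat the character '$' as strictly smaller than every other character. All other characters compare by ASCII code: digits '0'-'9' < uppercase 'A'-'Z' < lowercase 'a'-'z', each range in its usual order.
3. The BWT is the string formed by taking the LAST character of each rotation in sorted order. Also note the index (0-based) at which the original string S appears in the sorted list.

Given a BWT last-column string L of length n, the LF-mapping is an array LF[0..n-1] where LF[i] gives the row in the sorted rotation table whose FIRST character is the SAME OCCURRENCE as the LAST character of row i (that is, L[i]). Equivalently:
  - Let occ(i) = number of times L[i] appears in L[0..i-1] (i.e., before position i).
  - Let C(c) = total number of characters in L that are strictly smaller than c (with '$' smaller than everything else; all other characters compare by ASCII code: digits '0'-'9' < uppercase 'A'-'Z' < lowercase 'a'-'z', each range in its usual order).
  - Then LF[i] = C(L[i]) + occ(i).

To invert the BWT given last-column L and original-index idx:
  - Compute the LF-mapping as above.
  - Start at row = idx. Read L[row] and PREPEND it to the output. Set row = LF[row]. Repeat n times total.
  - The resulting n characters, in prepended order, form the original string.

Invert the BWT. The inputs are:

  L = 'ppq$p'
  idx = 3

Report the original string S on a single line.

Answer: pqpp$

Derivation:
LF mapping: 1 2 4 0 3
Walk LF starting at row 3, prepending L[row]:
  step 1: row=3, L[3]='$', prepend. Next row=LF[3]=0
  step 2: row=0, L[0]='p', prepend. Next row=LF[0]=1
  step 3: row=1, L[1]='p', prepend. Next row=LF[1]=2
  step 4: row=2, L[2]='q', prepend. Next row=LF[2]=4
  step 5: row=4, L[4]='p', prepend. Next row=LF[4]=3
Reversed output: pqpp$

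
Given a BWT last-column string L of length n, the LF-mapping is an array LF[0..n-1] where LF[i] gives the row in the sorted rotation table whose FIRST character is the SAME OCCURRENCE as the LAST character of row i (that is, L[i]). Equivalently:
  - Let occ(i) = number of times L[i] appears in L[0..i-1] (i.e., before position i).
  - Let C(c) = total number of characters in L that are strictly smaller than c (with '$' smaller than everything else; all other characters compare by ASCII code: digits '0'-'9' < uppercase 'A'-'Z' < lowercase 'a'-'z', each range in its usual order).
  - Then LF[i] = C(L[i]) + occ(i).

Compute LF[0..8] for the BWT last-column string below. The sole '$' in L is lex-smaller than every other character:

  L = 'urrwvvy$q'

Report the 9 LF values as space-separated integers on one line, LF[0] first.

Char counts: '$':1, 'q':1, 'r':2, 'u':1, 'v':2, 'w':1, 'y':1
C (first-col start): C('$')=0, C('q')=1, C('r')=2, C('u')=4, C('v')=5, C('w')=7, C('y')=8
L[0]='u': occ=0, LF[0]=C('u')+0=4+0=4
L[1]='r': occ=0, LF[1]=C('r')+0=2+0=2
L[2]='r': occ=1, LF[2]=C('r')+1=2+1=3
L[3]='w': occ=0, LF[3]=C('w')+0=7+0=7
L[4]='v': occ=0, LF[4]=C('v')+0=5+0=5
L[5]='v': occ=1, LF[5]=C('v')+1=5+1=6
L[6]='y': occ=0, LF[6]=C('y')+0=8+0=8
L[7]='$': occ=0, LF[7]=C('$')+0=0+0=0
L[8]='q': occ=0, LF[8]=C('q')+0=1+0=1

Answer: 4 2 3 7 5 6 8 0 1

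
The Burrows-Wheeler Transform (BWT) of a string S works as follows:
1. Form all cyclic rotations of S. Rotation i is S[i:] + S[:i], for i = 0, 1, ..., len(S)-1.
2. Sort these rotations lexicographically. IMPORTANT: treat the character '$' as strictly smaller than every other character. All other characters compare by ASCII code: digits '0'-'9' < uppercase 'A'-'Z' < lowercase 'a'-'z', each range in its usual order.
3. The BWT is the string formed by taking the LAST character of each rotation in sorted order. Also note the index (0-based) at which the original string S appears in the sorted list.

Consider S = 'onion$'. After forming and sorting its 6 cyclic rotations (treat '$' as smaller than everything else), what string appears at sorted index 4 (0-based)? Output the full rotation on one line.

All 6 rotations (rotation i = S[i:]+S[:i]):
  rot[0] = onion$
  rot[1] = nion$o
  rot[2] = ion$on
  rot[3] = on$oni
  rot[4] = n$onio
  rot[5] = $onion
Sorted (with $ < everything):
  sorted[0] = $onion
  sorted[1] = ion$on
  sorted[2] = n$onio
  sorted[3] = nion$o
  sorted[4] = on$oni
  sorted[5] = onion$
sorted[4] = on$oni

Answer: on$oni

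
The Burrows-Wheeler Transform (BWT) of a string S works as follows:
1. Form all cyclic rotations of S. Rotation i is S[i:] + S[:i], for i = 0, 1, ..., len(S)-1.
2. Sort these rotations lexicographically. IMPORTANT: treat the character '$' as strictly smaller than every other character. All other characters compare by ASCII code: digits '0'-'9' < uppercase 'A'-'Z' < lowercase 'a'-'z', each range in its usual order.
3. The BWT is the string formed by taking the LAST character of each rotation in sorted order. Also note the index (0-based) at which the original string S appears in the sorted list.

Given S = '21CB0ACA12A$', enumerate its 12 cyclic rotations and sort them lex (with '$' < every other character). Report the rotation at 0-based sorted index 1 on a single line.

Answer: 0ACA12A$21CB

Derivation:
All 12 rotations (rotation i = S[i:]+S[:i]):
  rot[0] = 21CB0ACA12A$
  rot[1] = 1CB0ACA12A$2
  rot[2] = CB0ACA12A$21
  rot[3] = B0ACA12A$21C
  rot[4] = 0ACA12A$21CB
  rot[5] = ACA12A$21CB0
  rot[6] = CA12A$21CB0A
  rot[7] = A12A$21CB0AC
  rot[8] = 12A$21CB0ACA
  rot[9] = 2A$21CB0ACA1
  rot[10] = A$21CB0ACA12
  rot[11] = $21CB0ACA12A
Sorted (with $ < everything):
  sorted[0] = $21CB0ACA12A
  sorted[1] = 0ACA12A$21CB
  sorted[2] = 12A$21CB0ACA
  sorted[3] = 1CB0ACA12A$2
  sorted[4] = 21CB0ACA12A$
  sorted[5] = 2A$21CB0ACA1
  sorted[6] = A$21CB0ACA12
  sorted[7] = A12A$21CB0AC
  sorted[8] = ACA12A$21CB0
  sorted[9] = B0ACA12A$21C
  sorted[10] = CA12A$21CB0A
  sorted[11] = CB0ACA12A$21
sorted[1] = 0ACA12A$21CB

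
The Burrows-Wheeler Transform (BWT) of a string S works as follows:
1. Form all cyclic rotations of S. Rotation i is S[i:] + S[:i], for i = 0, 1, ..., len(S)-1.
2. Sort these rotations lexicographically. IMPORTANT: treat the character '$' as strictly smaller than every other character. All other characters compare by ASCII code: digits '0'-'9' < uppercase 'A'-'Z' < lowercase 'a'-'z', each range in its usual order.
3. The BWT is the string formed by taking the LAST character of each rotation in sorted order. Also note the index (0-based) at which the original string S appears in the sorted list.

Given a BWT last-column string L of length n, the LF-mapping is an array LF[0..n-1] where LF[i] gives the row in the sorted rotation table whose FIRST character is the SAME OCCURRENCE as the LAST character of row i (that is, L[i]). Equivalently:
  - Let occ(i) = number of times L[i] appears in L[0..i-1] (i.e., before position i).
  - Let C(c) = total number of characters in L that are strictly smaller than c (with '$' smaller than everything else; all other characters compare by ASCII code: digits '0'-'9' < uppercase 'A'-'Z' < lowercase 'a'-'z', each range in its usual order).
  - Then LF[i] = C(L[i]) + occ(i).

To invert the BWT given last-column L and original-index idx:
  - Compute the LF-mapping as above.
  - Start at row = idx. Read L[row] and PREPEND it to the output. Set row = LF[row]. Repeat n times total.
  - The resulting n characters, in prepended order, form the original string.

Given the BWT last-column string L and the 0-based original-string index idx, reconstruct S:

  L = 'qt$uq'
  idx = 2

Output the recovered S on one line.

Answer: qutq$

Derivation:
LF mapping: 1 3 0 4 2
Walk LF starting at row 2, prepending L[row]:
  step 1: row=2, L[2]='$', prepend. Next row=LF[2]=0
  step 2: row=0, L[0]='q', prepend. Next row=LF[0]=1
  step 3: row=1, L[1]='t', prepend. Next row=LF[1]=3
  step 4: row=3, L[3]='u', prepend. Next row=LF[3]=4
  step 5: row=4, L[4]='q', prepend. Next row=LF[4]=2
Reversed output: qutq$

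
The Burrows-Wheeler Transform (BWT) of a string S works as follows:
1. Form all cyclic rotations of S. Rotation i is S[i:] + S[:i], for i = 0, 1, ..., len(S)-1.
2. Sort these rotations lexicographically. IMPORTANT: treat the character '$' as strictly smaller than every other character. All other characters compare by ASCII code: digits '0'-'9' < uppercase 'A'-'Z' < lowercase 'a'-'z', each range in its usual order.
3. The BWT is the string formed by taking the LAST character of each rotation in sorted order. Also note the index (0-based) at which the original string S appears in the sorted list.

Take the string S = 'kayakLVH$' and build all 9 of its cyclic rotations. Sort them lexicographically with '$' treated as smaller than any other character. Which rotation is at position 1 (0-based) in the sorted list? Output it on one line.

Answer: H$kayakLV

Derivation:
All 9 rotations (rotation i = S[i:]+S[:i]):
  rot[0] = kayakLVH$
  rot[1] = ayakLVH$k
  rot[2] = yakLVH$ka
  rot[3] = akLVH$kay
  rot[4] = kLVH$kaya
  rot[5] = LVH$kayak
  rot[6] = VH$kayakL
  rot[7] = H$kayakLV
  rot[8] = $kayakLVH
Sorted (with $ < everything):
  sorted[0] = $kayakLVH
  sorted[1] = H$kayakLV
  sorted[2] = LVH$kayak
  sorted[3] = VH$kayakL
  sorted[4] = akLVH$kay
  sorted[5] = ayakLVH$k
  sorted[6] = kLVH$kaya
  sorted[7] = kayakLVH$
  sorted[8] = yakLVH$ka
sorted[1] = H$kayakLV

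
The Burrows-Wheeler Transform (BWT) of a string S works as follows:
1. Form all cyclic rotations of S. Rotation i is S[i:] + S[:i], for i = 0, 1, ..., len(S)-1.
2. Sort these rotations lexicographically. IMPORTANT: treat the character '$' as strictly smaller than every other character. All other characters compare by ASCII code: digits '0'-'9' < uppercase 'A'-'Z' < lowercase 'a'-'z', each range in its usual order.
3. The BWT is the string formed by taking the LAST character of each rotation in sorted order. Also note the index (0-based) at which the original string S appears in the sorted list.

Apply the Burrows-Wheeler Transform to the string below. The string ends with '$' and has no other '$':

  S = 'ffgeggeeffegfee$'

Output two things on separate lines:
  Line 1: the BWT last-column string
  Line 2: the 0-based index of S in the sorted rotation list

Answer: eefgefggfe$fgfee
10

Derivation:
All 16 rotations (rotation i = S[i:]+S[:i]):
  rot[0] = ffgeggeeffegfee$
  rot[1] = fgeggeeffegfee$f
  rot[2] = geggeeffegfee$ff
  rot[3] = eggeeffegfee$ffg
  rot[4] = ggeeffegfee$ffge
  rot[5] = geeffegfee$ffgeg
  rot[6] = eeffegfee$ffgegg
  rot[7] = effegfee$ffgegge
  rot[8] = ffegfee$ffgeggee
  rot[9] = fegfee$ffgeggeef
  rot[10] = egfee$ffgeggeeff
  rot[11] = gfee$ffgeggeeffe
  rot[12] = fee$ffgeggeeffeg
  rot[13] = ee$ffgeggeeffegf
  rot[14] = e$ffgeggeeffegfe
  rot[15] = $ffgeggeeffegfee
Sorted (with $ < everything):
  sorted[0] = $ffgeggeeffegfee  (last char: 'e')
  sorted[1] = e$ffgeggeeffegfe  (last char: 'e')
  sorted[2] = ee$ffgeggeeffegf  (last char: 'f')
  sorted[3] = eeffegfee$ffgegg  (last char: 'g')
  sorted[4] = effegfee$ffgegge  (last char: 'e')
  sorted[5] = egfee$ffgeggeeff  (last char: 'f')
  sorted[6] = eggeeffegfee$ffg  (last char: 'g')
  sorted[7] = fee$ffgeggeeffeg  (last char: 'g')
  sorted[8] = fegfee$ffgeggeef  (last char: 'f')
  sorted[9] = ffegfee$ffgeggee  (last char: 'e')
  sorted[10] = ffgeggeeffegfee$  (last char: '$')
  sorted[11] = fgeggeeffegfee$f  (last char: 'f')
  sorted[12] = geeffegfee$ffgeg  (last char: 'g')
  sorted[13] = geggeeffegfee$ff  (last char: 'f')
  sorted[14] = gfee$ffgeggeeffe  (last char: 'e')
  sorted[15] = ggeeffegfee$ffge  (last char: 'e')
Last column: eefgefggfe$fgfee
Original string S is at sorted index 10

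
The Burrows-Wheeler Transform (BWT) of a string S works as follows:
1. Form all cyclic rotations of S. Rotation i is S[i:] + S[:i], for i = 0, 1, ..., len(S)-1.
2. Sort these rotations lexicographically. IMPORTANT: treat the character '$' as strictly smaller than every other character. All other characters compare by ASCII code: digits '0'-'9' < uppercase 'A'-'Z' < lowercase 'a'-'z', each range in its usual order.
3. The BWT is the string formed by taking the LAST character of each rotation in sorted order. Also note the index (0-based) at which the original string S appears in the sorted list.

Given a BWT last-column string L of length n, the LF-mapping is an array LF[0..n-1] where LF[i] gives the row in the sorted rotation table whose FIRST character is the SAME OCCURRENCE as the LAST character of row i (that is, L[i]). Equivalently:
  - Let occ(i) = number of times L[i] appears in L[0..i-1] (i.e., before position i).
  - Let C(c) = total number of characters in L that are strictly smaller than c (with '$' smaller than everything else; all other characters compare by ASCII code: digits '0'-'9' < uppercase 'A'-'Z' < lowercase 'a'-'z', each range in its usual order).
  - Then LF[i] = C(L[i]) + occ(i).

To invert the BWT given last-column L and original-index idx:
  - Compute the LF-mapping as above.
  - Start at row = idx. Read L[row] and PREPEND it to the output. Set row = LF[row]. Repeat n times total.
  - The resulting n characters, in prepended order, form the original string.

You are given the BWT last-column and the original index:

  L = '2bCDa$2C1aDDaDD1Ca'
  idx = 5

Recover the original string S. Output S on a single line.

LF mapping: 3 17 5 8 13 0 4 6 1 14 9 10 15 11 12 2 7 16
Walk LF starting at row 5, prepending L[row]:
  step 1: row=5, L[5]='$', prepend. Next row=LF[5]=0
  step 2: row=0, L[0]='2', prepend. Next row=LF[0]=3
  step 3: row=3, L[3]='D', prepend. Next row=LF[3]=8
  step 4: row=8, L[8]='1', prepend. Next row=LF[8]=1
  step 5: row=1, L[1]='b', prepend. Next row=LF[1]=17
  step 6: row=17, L[17]='a', prepend. Next row=LF[17]=16
  step 7: row=16, L[16]='C', prepend. Next row=LF[16]=7
  step 8: row=7, L[7]='C', prepend. Next row=LF[7]=6
  step 9: row=6, L[6]='2', prepend. Next row=LF[6]=4
  step 10: row=4, L[4]='a', prepend. Next row=LF[4]=13
  step 11: row=13, L[13]='D', prepend. Next row=LF[13]=11
  step 12: row=11, L[11]='D', prepend. Next row=LF[11]=10
  step 13: row=10, L[10]='D', prepend. Next row=LF[10]=9
  step 14: row=9, L[9]='a', prepend. Next row=LF[9]=14
  step 15: row=14, L[14]='D', prepend. Next row=LF[14]=12
  step 16: row=12, L[12]='a', prepend. Next row=LF[12]=15
  step 17: row=15, L[15]='1', prepend. Next row=LF[15]=2
  step 18: row=2, L[2]='C', prepend. Next row=LF[2]=5
Reversed output: C1aDaDDDa2CCab1D2$

Answer: C1aDaDDDa2CCab1D2$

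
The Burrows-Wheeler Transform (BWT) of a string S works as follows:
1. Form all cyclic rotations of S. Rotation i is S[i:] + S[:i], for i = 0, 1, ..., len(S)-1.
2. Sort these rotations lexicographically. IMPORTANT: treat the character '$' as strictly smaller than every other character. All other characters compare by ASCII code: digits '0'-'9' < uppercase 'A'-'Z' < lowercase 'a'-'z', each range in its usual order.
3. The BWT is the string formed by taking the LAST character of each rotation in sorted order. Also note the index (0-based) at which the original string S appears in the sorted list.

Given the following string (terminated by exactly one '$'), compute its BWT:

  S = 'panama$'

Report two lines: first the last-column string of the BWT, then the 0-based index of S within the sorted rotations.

All 7 rotations (rotation i = S[i:]+S[:i]):
  rot[0] = panama$
  rot[1] = anama$p
  rot[2] = nama$pa
  rot[3] = ama$pan
  rot[4] = ma$pana
  rot[5] = a$panam
  rot[6] = $panama
Sorted (with $ < everything):
  sorted[0] = $panama  (last char: 'a')
  sorted[1] = a$panam  (last char: 'm')
  sorted[2] = ama$pan  (last char: 'n')
  sorted[3] = anama$p  (last char: 'p')
  sorted[4] = ma$pana  (last char: 'a')
  sorted[5] = nama$pa  (last char: 'a')
  sorted[6] = panama$  (last char: '$')
Last column: amnpaa$
Original string S is at sorted index 6

Answer: amnpaa$
6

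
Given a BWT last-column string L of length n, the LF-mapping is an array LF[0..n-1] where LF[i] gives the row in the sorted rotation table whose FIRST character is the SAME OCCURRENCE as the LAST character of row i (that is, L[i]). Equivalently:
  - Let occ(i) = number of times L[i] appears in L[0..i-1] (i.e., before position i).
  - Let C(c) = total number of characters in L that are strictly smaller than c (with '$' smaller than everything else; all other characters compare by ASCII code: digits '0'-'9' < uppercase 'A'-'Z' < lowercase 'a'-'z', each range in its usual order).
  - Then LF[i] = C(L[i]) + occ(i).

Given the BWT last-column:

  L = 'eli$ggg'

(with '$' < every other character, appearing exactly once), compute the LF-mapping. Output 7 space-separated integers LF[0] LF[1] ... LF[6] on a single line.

Answer: 1 6 5 0 2 3 4

Derivation:
Char counts: '$':1, 'e':1, 'g':3, 'i':1, 'l':1
C (first-col start): C('$')=0, C('e')=1, C('g')=2, C('i')=5, C('l')=6
L[0]='e': occ=0, LF[0]=C('e')+0=1+0=1
L[1]='l': occ=0, LF[1]=C('l')+0=6+0=6
L[2]='i': occ=0, LF[2]=C('i')+0=5+0=5
L[3]='$': occ=0, LF[3]=C('$')+0=0+0=0
L[4]='g': occ=0, LF[4]=C('g')+0=2+0=2
L[5]='g': occ=1, LF[5]=C('g')+1=2+1=3
L[6]='g': occ=2, LF[6]=C('g')+2=2+2=4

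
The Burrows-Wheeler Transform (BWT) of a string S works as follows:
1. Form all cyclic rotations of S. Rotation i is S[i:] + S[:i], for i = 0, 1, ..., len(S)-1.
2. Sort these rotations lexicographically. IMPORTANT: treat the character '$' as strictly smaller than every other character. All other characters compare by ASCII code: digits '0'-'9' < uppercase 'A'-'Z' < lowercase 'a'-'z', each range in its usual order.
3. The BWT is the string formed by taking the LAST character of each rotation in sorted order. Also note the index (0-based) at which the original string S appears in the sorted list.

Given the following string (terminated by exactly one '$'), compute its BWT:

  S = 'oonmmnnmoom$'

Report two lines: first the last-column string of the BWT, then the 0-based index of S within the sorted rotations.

Answer: monmnonmoom$
11

Derivation:
All 12 rotations (rotation i = S[i:]+S[:i]):
  rot[0] = oonmmnnmoom$
  rot[1] = onmmnnmoom$o
  rot[2] = nmmnnmoom$oo
  rot[3] = mmnnmoom$oon
  rot[4] = mnnmoom$oonm
  rot[5] = nnmoom$oonmm
  rot[6] = nmoom$oonmmn
  rot[7] = moom$oonmmnn
  rot[8] = oom$oonmmnnm
  rot[9] = om$oonmmnnmo
  rot[10] = m$oonmmnnmoo
  rot[11] = $oonmmnnmoom
Sorted (with $ < everything):
  sorted[0] = $oonmmnnmoom  (last char: 'm')
  sorted[1] = m$oonmmnnmoo  (last char: 'o')
  sorted[2] = mmnnmoom$oon  (last char: 'n')
  sorted[3] = mnnmoom$oonm  (last char: 'm')
  sorted[4] = moom$oonmmnn  (last char: 'n')
  sorted[5] = nmmnnmoom$oo  (last char: 'o')
  sorted[6] = nmoom$oonmmn  (last char: 'n')
  sorted[7] = nnmoom$oonmm  (last char: 'm')
  sorted[8] = om$oonmmnnmo  (last char: 'o')
  sorted[9] = onmmnnmoom$o  (last char: 'o')
  sorted[10] = oom$oonmmnnm  (last char: 'm')
  sorted[11] = oonmmnnmoom$  (last char: '$')
Last column: monmnonmoom$
Original string S is at sorted index 11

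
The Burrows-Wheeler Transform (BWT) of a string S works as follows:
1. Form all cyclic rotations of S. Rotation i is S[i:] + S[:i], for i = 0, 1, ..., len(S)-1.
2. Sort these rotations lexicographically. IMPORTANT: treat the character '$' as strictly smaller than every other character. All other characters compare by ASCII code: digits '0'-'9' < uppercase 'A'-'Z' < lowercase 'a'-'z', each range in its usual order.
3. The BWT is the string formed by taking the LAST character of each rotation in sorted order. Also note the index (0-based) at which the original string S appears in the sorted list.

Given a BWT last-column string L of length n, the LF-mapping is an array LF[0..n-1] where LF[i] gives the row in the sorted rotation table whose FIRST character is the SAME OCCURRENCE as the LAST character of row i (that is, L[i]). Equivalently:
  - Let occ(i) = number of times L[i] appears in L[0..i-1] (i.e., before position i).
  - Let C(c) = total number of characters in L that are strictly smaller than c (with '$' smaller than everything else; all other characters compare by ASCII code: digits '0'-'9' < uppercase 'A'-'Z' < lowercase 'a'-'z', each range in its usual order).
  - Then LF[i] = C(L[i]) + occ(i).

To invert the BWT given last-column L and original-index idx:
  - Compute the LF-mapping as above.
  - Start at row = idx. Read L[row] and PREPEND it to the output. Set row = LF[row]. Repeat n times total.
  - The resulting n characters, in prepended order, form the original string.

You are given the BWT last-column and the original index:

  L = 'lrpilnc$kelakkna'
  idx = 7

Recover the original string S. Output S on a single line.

Answer: knickknparallel$

Derivation:
LF mapping: 9 15 14 5 10 12 3 0 6 4 11 1 7 8 13 2
Walk LF starting at row 7, prepending L[row]:
  step 1: row=7, L[7]='$', prepend. Next row=LF[7]=0
  step 2: row=0, L[0]='l', prepend. Next row=LF[0]=9
  step 3: row=9, L[9]='e', prepend. Next row=LF[9]=4
  step 4: row=4, L[4]='l', prepend. Next row=LF[4]=10
  step 5: row=10, L[10]='l', prepend. Next row=LF[10]=11
  step 6: row=11, L[11]='a', prepend. Next row=LF[11]=1
  step 7: row=1, L[1]='r', prepend. Next row=LF[1]=15
  step 8: row=15, L[15]='a', prepend. Next row=LF[15]=2
  step 9: row=2, L[2]='p', prepend. Next row=LF[2]=14
  step 10: row=14, L[14]='n', prepend. Next row=LF[14]=13
  step 11: row=13, L[13]='k', prepend. Next row=LF[13]=8
  step 12: row=8, L[8]='k', prepend. Next row=LF[8]=6
  step 13: row=6, L[6]='c', prepend. Next row=LF[6]=3
  step 14: row=3, L[3]='i', prepend. Next row=LF[3]=5
  step 15: row=5, L[5]='n', prepend. Next row=LF[5]=12
  step 16: row=12, L[12]='k', prepend. Next row=LF[12]=7
Reversed output: knickknparallel$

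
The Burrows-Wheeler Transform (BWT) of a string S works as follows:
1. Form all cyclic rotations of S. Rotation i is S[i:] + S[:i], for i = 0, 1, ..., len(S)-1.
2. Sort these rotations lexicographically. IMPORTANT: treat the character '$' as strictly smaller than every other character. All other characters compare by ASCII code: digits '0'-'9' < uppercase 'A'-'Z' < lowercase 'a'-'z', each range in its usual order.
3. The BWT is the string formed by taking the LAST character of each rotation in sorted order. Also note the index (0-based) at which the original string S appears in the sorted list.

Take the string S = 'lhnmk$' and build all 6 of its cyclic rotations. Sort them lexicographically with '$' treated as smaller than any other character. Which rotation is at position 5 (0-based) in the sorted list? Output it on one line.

All 6 rotations (rotation i = S[i:]+S[:i]):
  rot[0] = lhnmk$
  rot[1] = hnmk$l
  rot[2] = nmk$lh
  rot[3] = mk$lhn
  rot[4] = k$lhnm
  rot[5] = $lhnmk
Sorted (with $ < everything):
  sorted[0] = $lhnmk
  sorted[1] = hnmk$l
  sorted[2] = k$lhnm
  sorted[3] = lhnmk$
  sorted[4] = mk$lhn
  sorted[5] = nmk$lh
sorted[5] = nmk$lh

Answer: nmk$lh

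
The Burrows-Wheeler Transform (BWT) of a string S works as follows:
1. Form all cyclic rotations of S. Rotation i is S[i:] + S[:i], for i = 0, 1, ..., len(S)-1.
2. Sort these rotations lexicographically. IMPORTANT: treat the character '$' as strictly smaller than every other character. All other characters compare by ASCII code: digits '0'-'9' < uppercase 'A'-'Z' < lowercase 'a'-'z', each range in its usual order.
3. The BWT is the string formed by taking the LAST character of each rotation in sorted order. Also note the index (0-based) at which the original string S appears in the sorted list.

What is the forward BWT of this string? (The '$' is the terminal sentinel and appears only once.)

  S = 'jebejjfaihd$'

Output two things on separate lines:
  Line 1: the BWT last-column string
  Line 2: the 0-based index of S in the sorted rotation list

All 12 rotations (rotation i = S[i:]+S[:i]):
  rot[0] = jebejjfaihd$
  rot[1] = ebejjfaihd$j
  rot[2] = bejjfaihd$je
  rot[3] = ejjfaihd$jeb
  rot[4] = jjfaihd$jebe
  rot[5] = jfaihd$jebej
  rot[6] = faihd$jebejj
  rot[7] = aihd$jebejjf
  rot[8] = ihd$jebejjfa
  rot[9] = hd$jebejjfai
  rot[10] = d$jebejjfaih
  rot[11] = $jebejjfaihd
Sorted (with $ < everything):
  sorted[0] = $jebejjfaihd  (last char: 'd')
  sorted[1] = aihd$jebejjf  (last char: 'f')
  sorted[2] = bejjfaihd$je  (last char: 'e')
  sorted[3] = d$jebejjfaih  (last char: 'h')
  sorted[4] = ebejjfaihd$j  (last char: 'j')
  sorted[5] = ejjfaihd$jeb  (last char: 'b')
  sorted[6] = faihd$jebejj  (last char: 'j')
  sorted[7] = hd$jebejjfai  (last char: 'i')
  sorted[8] = ihd$jebejjfa  (last char: 'a')
  sorted[9] = jebejjfaihd$  (last char: '$')
  sorted[10] = jfaihd$jebej  (last char: 'j')
  sorted[11] = jjfaihd$jebe  (last char: 'e')
Last column: dfehjbjia$je
Original string S is at sorted index 9

Answer: dfehjbjia$je
9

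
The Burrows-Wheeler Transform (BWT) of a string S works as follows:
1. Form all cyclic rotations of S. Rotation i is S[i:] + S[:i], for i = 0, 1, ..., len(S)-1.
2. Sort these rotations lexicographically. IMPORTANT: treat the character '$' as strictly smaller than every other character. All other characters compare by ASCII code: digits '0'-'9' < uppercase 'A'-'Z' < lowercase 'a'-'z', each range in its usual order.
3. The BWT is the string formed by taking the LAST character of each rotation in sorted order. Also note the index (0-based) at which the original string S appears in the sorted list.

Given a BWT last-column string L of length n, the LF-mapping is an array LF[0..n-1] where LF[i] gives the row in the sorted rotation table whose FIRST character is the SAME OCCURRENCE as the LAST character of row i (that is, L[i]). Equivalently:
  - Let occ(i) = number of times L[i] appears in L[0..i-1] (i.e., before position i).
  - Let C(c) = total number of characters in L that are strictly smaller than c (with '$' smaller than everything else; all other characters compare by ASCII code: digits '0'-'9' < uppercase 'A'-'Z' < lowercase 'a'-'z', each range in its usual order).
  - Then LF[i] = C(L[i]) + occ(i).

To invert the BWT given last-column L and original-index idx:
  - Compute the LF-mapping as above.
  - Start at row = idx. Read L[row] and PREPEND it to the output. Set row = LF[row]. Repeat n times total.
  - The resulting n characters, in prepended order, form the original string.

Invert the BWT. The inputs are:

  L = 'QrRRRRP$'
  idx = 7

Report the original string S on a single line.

Answer: rPRRRRQ$

Derivation:
LF mapping: 2 7 3 4 5 6 1 0
Walk LF starting at row 7, prepending L[row]:
  step 1: row=7, L[7]='$', prepend. Next row=LF[7]=0
  step 2: row=0, L[0]='Q', prepend. Next row=LF[0]=2
  step 3: row=2, L[2]='R', prepend. Next row=LF[2]=3
  step 4: row=3, L[3]='R', prepend. Next row=LF[3]=4
  step 5: row=4, L[4]='R', prepend. Next row=LF[4]=5
  step 6: row=5, L[5]='R', prepend. Next row=LF[5]=6
  step 7: row=6, L[6]='P', prepend. Next row=LF[6]=1
  step 8: row=1, L[1]='r', prepend. Next row=LF[1]=7
Reversed output: rPRRRRQ$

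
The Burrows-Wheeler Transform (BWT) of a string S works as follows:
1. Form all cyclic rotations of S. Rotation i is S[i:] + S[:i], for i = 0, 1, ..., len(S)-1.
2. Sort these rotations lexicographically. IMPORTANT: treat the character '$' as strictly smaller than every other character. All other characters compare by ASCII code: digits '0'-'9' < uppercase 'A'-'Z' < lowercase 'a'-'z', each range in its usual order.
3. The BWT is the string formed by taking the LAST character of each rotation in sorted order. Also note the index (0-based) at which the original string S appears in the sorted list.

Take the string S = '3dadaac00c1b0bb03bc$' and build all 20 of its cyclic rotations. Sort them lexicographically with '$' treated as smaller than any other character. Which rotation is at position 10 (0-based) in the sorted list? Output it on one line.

All 20 rotations (rotation i = S[i:]+S[:i]):
  rot[0] = 3dadaac00c1b0bb03bc$
  rot[1] = dadaac00c1b0bb03bc$3
  rot[2] = adaac00c1b0bb03bc$3d
  rot[3] = daac00c1b0bb03bc$3da
  rot[4] = aac00c1b0bb03bc$3dad
  rot[5] = ac00c1b0bb03bc$3dada
  rot[6] = c00c1b0bb03bc$3dadaa
  rot[7] = 00c1b0bb03bc$3dadaac
  rot[8] = 0c1b0bb03bc$3dadaac0
  rot[9] = c1b0bb03bc$3dadaac00
  rot[10] = 1b0bb03bc$3dadaac00c
  rot[11] = b0bb03bc$3dadaac00c1
  rot[12] = 0bb03bc$3dadaac00c1b
  rot[13] = bb03bc$3dadaac00c1b0
  rot[14] = b03bc$3dadaac00c1b0b
  rot[15] = 03bc$3dadaac00c1b0bb
  rot[16] = 3bc$3dadaac00c1b0bb0
  rot[17] = bc$3dadaac00c1b0bb03
  rot[18] = c$3dadaac00c1b0bb03b
  rot[19] = $3dadaac00c1b0bb03bc
Sorted (with $ < everything):
  sorted[0] = $3dadaac00c1b0bb03bc
  sorted[1] = 00c1b0bb03bc$3dadaac
  sorted[2] = 03bc$3dadaac00c1b0bb
  sorted[3] = 0bb03bc$3dadaac00c1b
  sorted[4] = 0c1b0bb03bc$3dadaac0
  sorted[5] = 1b0bb03bc$3dadaac00c
  sorted[6] = 3bc$3dadaac00c1b0bb0
  sorted[7] = 3dadaac00c1b0bb03bc$
  sorted[8] = aac00c1b0bb03bc$3dad
  sorted[9] = ac00c1b0bb03bc$3dada
  sorted[10] = adaac00c1b0bb03bc$3d
  sorted[11] = b03bc$3dadaac00c1b0b
  sorted[12] = b0bb03bc$3dadaac00c1
  sorted[13] = bb03bc$3dadaac00c1b0
  sorted[14] = bc$3dadaac00c1b0bb03
  sorted[15] = c$3dadaac00c1b0bb03b
  sorted[16] = c00c1b0bb03bc$3dadaa
  sorted[17] = c1b0bb03bc$3dadaac00
  sorted[18] = daac00c1b0bb03bc$3da
  sorted[19] = dadaac00c1b0bb03bc$3
sorted[10] = adaac00c1b0bb03bc$3d

Answer: adaac00c1b0bb03bc$3d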